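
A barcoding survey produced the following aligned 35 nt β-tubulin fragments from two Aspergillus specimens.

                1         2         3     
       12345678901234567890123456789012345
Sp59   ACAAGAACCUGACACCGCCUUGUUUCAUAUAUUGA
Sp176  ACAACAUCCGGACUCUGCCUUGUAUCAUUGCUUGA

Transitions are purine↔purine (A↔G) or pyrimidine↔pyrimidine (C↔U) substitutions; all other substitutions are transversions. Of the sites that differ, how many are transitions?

1

The sequences differ at positions 5 (G/C, transversion), 7 (A/U, transversion), 10 (U/G, transversion), 14 (A/U, transversion), 16 (C/U, transition), 24 (U/A, transversion), 29 (A/U, transversion), 30 (U/G, transversion), 31 (A/C, transversion).
Of the 9 differences, 1 transition and 8 transversions, so the answer is 1.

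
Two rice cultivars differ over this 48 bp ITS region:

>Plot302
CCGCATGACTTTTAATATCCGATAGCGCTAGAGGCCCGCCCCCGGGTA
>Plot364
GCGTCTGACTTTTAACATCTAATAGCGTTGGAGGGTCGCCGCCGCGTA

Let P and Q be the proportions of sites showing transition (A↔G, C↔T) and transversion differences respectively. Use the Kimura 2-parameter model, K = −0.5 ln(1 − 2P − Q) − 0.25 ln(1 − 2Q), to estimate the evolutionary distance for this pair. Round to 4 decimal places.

0.3104

Mismatches occur at site 1 (C↔G, transversion), site 4 (C↔T, transition), site 5 (A↔C, transversion), site 16 (T↔C, transition), site 20 (C↔T, transition), site 21 (G↔A, transition), site 28 (C↔T, transition), site 30 (A↔G, transition), site 35 (C↔G, transversion), site 36 (C↔T, transition), site 41 (C↔G, transversion), site 45 (G↔C, transversion).
Of the 12 differences, 7 transitions and 5 transversions over 48 sites: P = 7/48 = 0.145833, Q = 5/48 = 0.104167.
d = −0.5·ln(0.604167) − 0.25·ln(0.791666) = −0.5·(-0.503905) − 0.25·(-0.233616) = 0.3104.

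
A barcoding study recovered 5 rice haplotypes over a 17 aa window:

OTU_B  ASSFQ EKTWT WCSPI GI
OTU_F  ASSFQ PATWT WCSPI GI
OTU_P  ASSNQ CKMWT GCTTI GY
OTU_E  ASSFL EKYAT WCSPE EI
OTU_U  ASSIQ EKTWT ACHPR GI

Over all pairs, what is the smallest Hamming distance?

2

Pairwise Hamming distances:
  OTU_B vs OTU_F: 2
  OTU_B vs OTU_P: 7
  OTU_B vs OTU_E: 5
  OTU_B vs OTU_U: 4
  OTU_F vs OTU_P: 8
  OTU_F vs OTU_E: 7
  OTU_F vs OTU_U: 6
  OTU_P vs OTU_E: 11
  OTU_P vs OTU_U: 8
  OTU_E vs OTU_U: 8
The smallest is 2, between OTU_B and OTU_F.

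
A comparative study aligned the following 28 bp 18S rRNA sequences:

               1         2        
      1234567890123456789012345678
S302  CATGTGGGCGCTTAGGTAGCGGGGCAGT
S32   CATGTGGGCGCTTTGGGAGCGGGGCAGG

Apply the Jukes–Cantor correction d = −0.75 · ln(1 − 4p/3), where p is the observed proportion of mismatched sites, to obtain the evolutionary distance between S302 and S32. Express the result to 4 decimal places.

Mismatches occur at site 14 (A→T), site 17 (T→G), site 28 (T→G).
p = 3/28 = 0.107143.
d = −0.75 · ln(1 − (4/3)·0.107143) = −0.75 · ln(0.857143) = −0.75 · (-0.154151) = 0.1156.

0.1156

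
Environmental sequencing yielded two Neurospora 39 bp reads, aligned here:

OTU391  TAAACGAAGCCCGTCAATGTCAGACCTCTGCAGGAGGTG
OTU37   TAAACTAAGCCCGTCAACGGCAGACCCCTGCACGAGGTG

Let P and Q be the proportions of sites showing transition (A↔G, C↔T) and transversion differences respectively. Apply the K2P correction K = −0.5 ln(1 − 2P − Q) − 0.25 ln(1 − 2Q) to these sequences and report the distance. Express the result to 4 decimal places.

Differing sites — 6:G/T (Tv); 18:T/C (Ti); 20:T/G (Tv); 27:T/C (Ti); 33:G/C (Tv).
Of the 5 differences, 2 transitions and 3 transversions over 39 sites: P = 2/39 = 0.051282, Q = 3/39 = 0.076923.
d = −0.5·ln(0.820513) − 0.25·ln(0.846154) = −0.5·(-0.197826) − 0.25·(-0.167054) = 0.1407.

0.1407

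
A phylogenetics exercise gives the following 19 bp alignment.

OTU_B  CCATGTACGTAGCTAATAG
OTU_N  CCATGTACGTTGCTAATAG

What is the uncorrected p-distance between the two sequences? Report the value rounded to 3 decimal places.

0.053

A single mismatch occurs at site 11 (A→T).
There are 1 differences over 19 sites, so p = 1/19 = 0.053.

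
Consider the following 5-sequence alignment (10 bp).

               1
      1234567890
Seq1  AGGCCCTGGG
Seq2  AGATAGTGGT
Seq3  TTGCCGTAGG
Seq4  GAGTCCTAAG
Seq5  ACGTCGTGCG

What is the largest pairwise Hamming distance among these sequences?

8

Pairwise Hamming distances:
  Seq1 vs Seq2: 5
  Seq1 vs Seq3: 4
  Seq1 vs Seq4: 5
  Seq1 vs Seq5: 4
  Seq2 vs Seq3: 7
  Seq2 vs Seq4: 8
  Seq2 vs Seq5: 5
  Seq3 vs Seq4: 5
  Seq3 vs Seq5: 5
  Seq4 vs Seq5: 5
The largest is 8, between Seq2 and Seq4.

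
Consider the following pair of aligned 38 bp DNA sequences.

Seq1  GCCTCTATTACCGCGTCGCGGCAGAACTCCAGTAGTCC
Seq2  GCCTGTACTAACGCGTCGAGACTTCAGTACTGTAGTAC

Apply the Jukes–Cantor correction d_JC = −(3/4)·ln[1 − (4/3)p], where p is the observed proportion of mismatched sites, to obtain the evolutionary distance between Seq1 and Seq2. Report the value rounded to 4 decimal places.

0.4099

The sequences differ at positions 5 (C/G), 8 (T/C), 11 (C/A), 19 (C/A), 21 (G/A), 23 (A/T), 24 (G/T), 25 (A/C), 27 (C/G), 29 (C/A), 31 (A/T), 37 (C/A).
p = 12/38 = 0.315789.
d = −0.75 · ln(1 − (4/3)·0.315789) = −0.75 · ln(0.578948) = −0.75 · (-0.546543) = 0.4099.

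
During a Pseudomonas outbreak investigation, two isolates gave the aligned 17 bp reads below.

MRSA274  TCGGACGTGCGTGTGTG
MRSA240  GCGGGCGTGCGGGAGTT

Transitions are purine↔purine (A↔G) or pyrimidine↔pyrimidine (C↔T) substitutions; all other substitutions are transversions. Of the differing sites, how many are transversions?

Differing sites — 1:T/G (Tv); 5:A/G (Ti); 12:T/G (Tv); 14:T/A (Tv); 17:G/T (Tv).
Of the 5 differences, 1 transition and 4 transversions, so the answer is 4.

4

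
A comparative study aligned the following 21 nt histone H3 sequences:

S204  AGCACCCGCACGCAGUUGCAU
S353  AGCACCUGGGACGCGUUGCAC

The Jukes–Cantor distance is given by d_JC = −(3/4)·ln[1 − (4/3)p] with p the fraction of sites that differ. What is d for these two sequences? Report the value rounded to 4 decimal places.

0.5319

Differing sites — 7:C/U; 9:C/G; 10:A/G; 11:C/A; 12:G/C; 13:C/G; 14:A/C; 21:U/C.
p = 8/21 = 0.380952.
d = −0.75 · ln(1 − (4/3)·0.380952) = −0.75 · ln(0.492064) = −0.75 · (-0.709146) = 0.5319.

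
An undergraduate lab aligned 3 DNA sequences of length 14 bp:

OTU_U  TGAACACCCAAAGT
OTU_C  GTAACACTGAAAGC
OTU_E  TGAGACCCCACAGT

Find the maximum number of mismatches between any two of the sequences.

Pairwise Hamming distances:
  OTU_U vs OTU_C: 5
  OTU_U vs OTU_E: 4
  OTU_C vs OTU_E: 9
The largest is 9, between OTU_C and OTU_E.

9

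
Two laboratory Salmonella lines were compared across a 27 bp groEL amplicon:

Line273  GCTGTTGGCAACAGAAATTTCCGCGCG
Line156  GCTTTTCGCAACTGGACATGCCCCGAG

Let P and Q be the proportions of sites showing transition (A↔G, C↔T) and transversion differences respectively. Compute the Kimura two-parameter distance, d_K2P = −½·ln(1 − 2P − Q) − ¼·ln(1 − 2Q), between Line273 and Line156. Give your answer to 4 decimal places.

The sequences differ at positions 4 (G/T, transversion), 7 (G/C, transversion), 13 (A/T, transversion), 15 (A/G, transition), 17 (A/C, transversion), 18 (T/A, transversion), 20 (T/G, transversion), 23 (G/C, transversion), 26 (C/A, transversion).
Of the 9 differences, 1 transition and 8 transversions over 27 sites: P = 1/27 = 0.037037, Q = 8/27 = 0.296296.
d = −0.5·ln(0.629630) − 0.25·ln(0.407408) = −0.5·(-0.462623) − 0.25·(-0.897940) = 0.4558.

0.4558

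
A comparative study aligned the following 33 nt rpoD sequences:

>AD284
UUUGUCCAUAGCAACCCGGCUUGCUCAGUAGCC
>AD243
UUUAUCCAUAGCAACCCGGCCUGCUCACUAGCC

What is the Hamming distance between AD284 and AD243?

3

Differing sites — 4:G/A; 21:U/C; 28:G/C.
That gives 3 mismatches out of 33 aligned sites, so the Hamming distance is 3.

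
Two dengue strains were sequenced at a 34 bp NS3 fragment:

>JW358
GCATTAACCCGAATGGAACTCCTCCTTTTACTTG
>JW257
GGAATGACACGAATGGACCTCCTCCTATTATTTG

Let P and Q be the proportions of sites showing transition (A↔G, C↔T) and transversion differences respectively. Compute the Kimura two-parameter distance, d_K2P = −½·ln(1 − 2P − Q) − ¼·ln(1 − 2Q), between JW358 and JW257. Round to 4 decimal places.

0.2408

The sequences differ at positions 2 (C/G, transversion), 4 (T/A, transversion), 6 (A/G, transition), 9 (C/A, transversion), 18 (A/C, transversion), 27 (T/A, transversion), 31 (C/T, transition).
Of the 7 differences, 2 transitions and 5 transversions over 34 sites: P = 2/34 = 0.058824, Q = 5/34 = 0.147059.
d = −0.5·ln(0.735293) − 0.25·ln(0.705882) = −0.5·(-0.307486) − 0.25·(-0.348307) = 0.2408.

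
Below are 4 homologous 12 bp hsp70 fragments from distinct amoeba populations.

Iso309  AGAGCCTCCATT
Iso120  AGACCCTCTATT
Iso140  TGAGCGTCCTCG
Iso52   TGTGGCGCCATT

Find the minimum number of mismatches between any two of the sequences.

Pairwise Hamming distances:
  Iso309 vs Iso120: 2
  Iso309 vs Iso140: 5
  Iso309 vs Iso52: 4
  Iso120 vs Iso140: 7
  Iso120 vs Iso52: 6
  Iso140 vs Iso52: 7
The smallest is 2, between Iso309 and Iso120.

2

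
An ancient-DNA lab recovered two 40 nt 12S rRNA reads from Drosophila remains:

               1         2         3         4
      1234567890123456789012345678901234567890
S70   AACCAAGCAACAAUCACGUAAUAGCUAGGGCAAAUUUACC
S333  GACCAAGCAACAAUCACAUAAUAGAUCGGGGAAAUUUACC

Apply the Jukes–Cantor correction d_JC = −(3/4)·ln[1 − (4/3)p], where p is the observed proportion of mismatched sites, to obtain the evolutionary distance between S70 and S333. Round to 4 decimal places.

0.1367

Mismatches occur at site 1 (A→G), site 18 (G→A), site 25 (C→A), site 27 (A→C), site 31 (C→G).
p = 5/40 = 0.125000.
d = −0.75 · ln(1 − (4/3)·0.125000) = −0.75 · ln(0.833333) = −0.75 · (-0.182322) = 0.1367.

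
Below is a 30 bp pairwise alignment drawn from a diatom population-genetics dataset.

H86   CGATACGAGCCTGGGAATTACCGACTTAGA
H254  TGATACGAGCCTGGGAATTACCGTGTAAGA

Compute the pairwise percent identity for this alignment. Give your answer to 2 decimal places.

86.67%

Mismatches occur at site 1 (C/T), site 24 (A/T), site 25 (C/G), site 27 (T/A).
26 of the 30 sites match, so the percent identity is 26/30 × 100 = 86.67%.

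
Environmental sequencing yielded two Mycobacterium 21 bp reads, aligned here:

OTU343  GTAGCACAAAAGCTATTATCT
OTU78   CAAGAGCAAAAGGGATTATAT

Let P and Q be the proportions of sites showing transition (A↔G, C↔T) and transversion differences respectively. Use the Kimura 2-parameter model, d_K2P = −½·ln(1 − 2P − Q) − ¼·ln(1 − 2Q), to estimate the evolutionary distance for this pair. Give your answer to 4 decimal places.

Differing sites — 1:G/C (Tv); 2:T/A (Tv); 5:C/A (Tv); 6:A/G (Ti); 13:C/G (Tv); 14:T/G (Tv); 20:C/A (Tv).
Of the 7 differences, 1 transition and 6 transversions over 21 sites: P = 1/21 = 0.047619, Q = 6/21 = 0.285714.
d = −0.5·ln(0.619048) − 0.25·ln(0.428572) = −0.5·(-0.479572) − 0.25·(-0.847297) = 0.4516.

0.4516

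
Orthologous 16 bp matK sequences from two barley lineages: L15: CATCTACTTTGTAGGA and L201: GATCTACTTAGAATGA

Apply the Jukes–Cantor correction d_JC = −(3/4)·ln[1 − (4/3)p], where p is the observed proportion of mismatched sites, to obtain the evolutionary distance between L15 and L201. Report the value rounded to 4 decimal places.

Mismatches occur at site 1 (C→G), site 10 (T→A), site 12 (T→A), site 14 (G→T).
p = 4/16 = 0.250000.
d = −0.75 · ln(1 − (4/3)·0.250000) = −0.75 · ln(0.666667) = −0.75 · (-0.405465) = 0.3041.

0.3041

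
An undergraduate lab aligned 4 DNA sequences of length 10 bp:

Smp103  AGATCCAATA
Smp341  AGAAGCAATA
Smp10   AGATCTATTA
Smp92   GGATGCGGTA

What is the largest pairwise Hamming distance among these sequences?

Pairwise Hamming distances:
  Smp103 vs Smp341: 2
  Smp103 vs Smp10: 2
  Smp103 vs Smp92: 4
  Smp341 vs Smp10: 4
  Smp341 vs Smp92: 4
  Smp10 vs Smp92: 5
The largest is 5, between Smp10 and Smp92.

5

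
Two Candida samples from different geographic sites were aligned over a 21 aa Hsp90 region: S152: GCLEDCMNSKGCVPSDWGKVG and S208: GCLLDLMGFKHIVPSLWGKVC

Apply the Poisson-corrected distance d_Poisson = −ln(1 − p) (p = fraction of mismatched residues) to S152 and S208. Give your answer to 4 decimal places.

0.4796

Mismatches occur at site 4 (E→L), site 6 (C→L), site 8 (N→G), site 9 (S→F), site 11 (G→H), site 12 (C→I), site 16 (D→L), site 21 (G→C).
p = 8/21 = 0.380952.
d = −ln(1 − 0.380952) = −ln(0.619048) = 0.4796.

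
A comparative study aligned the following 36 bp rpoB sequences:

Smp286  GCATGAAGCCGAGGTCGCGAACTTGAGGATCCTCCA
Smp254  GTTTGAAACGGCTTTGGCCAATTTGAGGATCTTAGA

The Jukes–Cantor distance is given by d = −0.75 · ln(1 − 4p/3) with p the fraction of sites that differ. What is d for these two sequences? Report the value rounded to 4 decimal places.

The sequences differ at positions 2 (C/T), 3 (A/T), 8 (G/A), 10 (C/G), 12 (A/C), 13 (G/T), 14 (G/T), 16 (C/G), 19 (G/C), 22 (C/T), 32 (C/T), 34 (C/A), 35 (C/G).
p = 13/36 = 0.361111.
d = −0.75 · ln(1 − (4/3)·0.361111) = −0.75 · ln(0.518519) = −0.75 · (-0.656779) = 0.4926.

0.4926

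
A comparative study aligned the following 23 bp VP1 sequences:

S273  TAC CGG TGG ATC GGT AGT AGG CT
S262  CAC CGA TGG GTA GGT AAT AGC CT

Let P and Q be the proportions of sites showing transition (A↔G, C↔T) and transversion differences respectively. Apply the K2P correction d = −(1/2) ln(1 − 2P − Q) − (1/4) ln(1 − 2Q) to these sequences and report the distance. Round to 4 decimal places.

0.3330

The sequences differ at positions 1 (T/C, transition), 6 (G/A, transition), 10 (A/G, transition), 12 (C/A, transversion), 17 (G/A, transition), 21 (G/C, transversion).
Of the 6 differences, 4 transitions and 2 transversions over 23 sites: P = 4/23 = 0.173913, Q = 2/23 = 0.086957.
d = −0.5·ln(0.565217) − 0.25·ln(0.826086) = −0.5·(-0.570546) − 0.25·(-0.191056) = 0.3330.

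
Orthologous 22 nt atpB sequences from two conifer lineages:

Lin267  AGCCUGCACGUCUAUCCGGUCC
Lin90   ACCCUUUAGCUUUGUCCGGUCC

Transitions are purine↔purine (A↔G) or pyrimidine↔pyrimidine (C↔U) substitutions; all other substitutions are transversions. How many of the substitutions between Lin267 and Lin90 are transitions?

3

The sequences differ at positions 2 (G/C, transversion), 6 (G/U, transversion), 7 (C/U, transition), 9 (C/G, transversion), 10 (G/C, transversion), 12 (C/U, transition), 14 (A/G, transition).
Of the 7 differences, 3 transitions and 4 transversions, so the answer is 3.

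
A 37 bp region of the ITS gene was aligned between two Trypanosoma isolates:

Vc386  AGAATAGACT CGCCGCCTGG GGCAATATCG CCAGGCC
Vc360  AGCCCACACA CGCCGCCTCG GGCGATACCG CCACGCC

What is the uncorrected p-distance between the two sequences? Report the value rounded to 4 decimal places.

0.2432

Differing sites — 3:A/C; 4:A/C; 5:T/C; 7:G/C; 10:T/A; 19:G/C; 24:A/G; 28:T/C; 34:G/C.
There are 9 differences over 37 sites, so p = 9/37 = 0.2432.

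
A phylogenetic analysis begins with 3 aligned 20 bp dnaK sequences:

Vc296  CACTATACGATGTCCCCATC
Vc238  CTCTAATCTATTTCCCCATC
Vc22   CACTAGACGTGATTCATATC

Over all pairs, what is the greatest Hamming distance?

Pairwise Hamming distances:
  Vc296 vs Vc238: 5
  Vc296 vs Vc22: 7
  Vc238 vs Vc22: 10
The largest is 10, between Vc238 and Vc22.

10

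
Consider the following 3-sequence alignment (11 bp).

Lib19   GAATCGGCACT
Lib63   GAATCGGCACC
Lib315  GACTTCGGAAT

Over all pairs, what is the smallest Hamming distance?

1

Pairwise Hamming distances:
  Lib19 vs Lib63: 1
  Lib19 vs Lib315: 5
  Lib63 vs Lib315: 6
The smallest is 1, between Lib19 and Lib63.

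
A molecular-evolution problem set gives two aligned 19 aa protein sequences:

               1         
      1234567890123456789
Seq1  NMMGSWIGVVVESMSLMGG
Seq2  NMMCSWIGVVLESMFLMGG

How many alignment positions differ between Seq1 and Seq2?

Mismatches occur at site 4 (G/C), site 11 (V/L), site 15 (S/F).
That gives 3 mismatches out of 19 aligned sites, so the Hamming distance is 3.

3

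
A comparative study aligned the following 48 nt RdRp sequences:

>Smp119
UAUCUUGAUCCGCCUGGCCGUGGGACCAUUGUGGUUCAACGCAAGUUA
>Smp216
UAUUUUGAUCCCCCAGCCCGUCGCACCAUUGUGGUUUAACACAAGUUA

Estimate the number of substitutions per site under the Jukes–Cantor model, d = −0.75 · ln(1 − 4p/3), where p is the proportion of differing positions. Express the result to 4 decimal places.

0.1885

Differing sites — 4:C/U; 12:G/C; 15:U/A; 17:G/C; 22:G/C; 24:G/C; 37:C/U; 41:G/A.
p = 8/48 = 0.166667.
d = −0.75 · ln(1 − (4/3)·0.166667) = −0.75 · ln(0.777777) = −0.75 · (-0.251315) = 0.1885.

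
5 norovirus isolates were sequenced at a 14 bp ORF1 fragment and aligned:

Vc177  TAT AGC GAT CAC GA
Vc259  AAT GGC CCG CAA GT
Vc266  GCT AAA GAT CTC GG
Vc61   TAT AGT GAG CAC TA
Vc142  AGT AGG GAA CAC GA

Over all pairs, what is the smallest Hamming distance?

Pairwise Hamming distances:
  Vc177 vs Vc259: 7
  Vc177 vs Vc266: 6
  Vc177 vs Vc61: 3
  Vc177 vs Vc142: 4
  Vc259 vs Vc266: 11
  Vc259 vs Vc61: 8
  Vc259 vs Vc142: 8
  Vc266 vs Vc61: 8
  Vc266 vs Vc142: 7
  Vc61 vs Vc142: 5
The smallest is 3, between Vc177 and Vc61.

3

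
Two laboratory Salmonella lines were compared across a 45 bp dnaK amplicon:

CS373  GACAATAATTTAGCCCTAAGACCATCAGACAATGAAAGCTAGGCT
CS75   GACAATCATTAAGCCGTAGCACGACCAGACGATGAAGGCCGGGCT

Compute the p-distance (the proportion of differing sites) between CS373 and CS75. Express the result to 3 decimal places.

0.244

Differing sites — 7:A/C; 11:T/A; 16:C/G; 19:A/G; 20:G/C; 23:C/G; 25:T/C; 31:A/G; 37:A/G; 40:T/C; 41:A/G.
There are 11 differences over 45 sites, so p = 11/45 = 0.244.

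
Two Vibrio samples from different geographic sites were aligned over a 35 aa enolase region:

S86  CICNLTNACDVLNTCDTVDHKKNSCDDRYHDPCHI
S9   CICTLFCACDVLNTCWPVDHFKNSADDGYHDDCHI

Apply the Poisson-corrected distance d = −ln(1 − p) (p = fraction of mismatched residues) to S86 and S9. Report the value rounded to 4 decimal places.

The sequences differ at positions 4 (N/T), 6 (T/F), 7 (N/C), 16 (D/W), 17 (T/P), 21 (K/F), 25 (C/A), 28 (R/G), 32 (P/D).
p = 9/35 = 0.257143.
d = −ln(1 − 0.257143) = −ln(0.742857) = 0.2973.

0.2973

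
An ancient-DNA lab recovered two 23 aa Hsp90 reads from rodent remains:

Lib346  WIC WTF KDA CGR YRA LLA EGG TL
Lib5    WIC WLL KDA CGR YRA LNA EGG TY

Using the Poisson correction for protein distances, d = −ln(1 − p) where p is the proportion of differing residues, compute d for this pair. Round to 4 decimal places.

The sequences differ at positions 5 (T/L), 6 (F/L), 17 (L/N), 23 (L/Y).
p = 4/23 = 0.173913.
d = −ln(1 − 0.173913) = −ln(0.826087) = 0.1911.

0.1911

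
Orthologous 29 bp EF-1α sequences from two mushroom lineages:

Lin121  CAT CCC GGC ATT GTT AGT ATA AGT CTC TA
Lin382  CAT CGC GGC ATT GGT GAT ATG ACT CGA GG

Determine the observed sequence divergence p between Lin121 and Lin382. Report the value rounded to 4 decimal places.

Differing sites — 5:C/G; 14:T/G; 16:A/G; 17:G/A; 21:A/G; 23:G/C; 26:T/G; 27:C/A; 28:T/G; 29:A/G.
There are 10 differences over 29 sites, so p = 10/29 = 0.3448.

0.3448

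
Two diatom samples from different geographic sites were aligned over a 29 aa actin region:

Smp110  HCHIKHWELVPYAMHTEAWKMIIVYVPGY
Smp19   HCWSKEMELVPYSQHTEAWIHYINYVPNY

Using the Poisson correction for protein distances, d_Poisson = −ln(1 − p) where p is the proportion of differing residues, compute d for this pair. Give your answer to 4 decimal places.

0.4769

Mismatches occur at site 3 (H→W), site 4 (I→S), site 6 (H→E), site 7 (W→M), site 13 (A→S), site 14 (M→Q), site 20 (K→I), site 21 (M→H), site 22 (I→Y), site 24 (V→N), site 28 (G→N).
p = 11/29 = 0.379310.
d = −ln(1 − 0.379310) = −ln(0.620690) = 0.4769.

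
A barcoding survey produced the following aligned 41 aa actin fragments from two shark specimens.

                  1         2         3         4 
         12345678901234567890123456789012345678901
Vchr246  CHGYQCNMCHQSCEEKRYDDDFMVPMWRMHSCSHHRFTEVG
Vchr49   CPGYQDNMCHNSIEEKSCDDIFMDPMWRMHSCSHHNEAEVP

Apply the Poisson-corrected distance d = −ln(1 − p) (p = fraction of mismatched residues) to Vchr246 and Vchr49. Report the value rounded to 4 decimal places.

Differing sites — 2:H/P; 6:C/D; 11:Q/N; 13:C/I; 17:R/S; 18:Y/C; 21:D/I; 24:V/D; 36:R/N; 37:F/E; 38:T/A; 41:G/P.
p = 12/41 = 0.292683.
d = −ln(1 − 0.292683) = −ln(0.707317) = 0.3463.

0.3463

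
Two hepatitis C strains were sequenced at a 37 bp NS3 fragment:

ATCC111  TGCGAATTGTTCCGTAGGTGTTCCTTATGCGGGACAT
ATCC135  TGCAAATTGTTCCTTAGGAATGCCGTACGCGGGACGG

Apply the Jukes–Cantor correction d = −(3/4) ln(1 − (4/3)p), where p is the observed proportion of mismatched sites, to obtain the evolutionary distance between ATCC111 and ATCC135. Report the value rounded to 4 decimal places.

0.2940

Mismatches occur at site 4 (G→A), site 14 (G→T), site 19 (T→A), site 20 (G→A), site 22 (T→G), site 25 (T→G), site 28 (T→C), site 36 (A→G), site 37 (T→G).
p = 9/37 = 0.243243.
d = −0.75 · ln(1 − (4/3)·0.243243) = −0.75 · ln(0.675676) = −0.75 · (-0.392042) = 0.2940.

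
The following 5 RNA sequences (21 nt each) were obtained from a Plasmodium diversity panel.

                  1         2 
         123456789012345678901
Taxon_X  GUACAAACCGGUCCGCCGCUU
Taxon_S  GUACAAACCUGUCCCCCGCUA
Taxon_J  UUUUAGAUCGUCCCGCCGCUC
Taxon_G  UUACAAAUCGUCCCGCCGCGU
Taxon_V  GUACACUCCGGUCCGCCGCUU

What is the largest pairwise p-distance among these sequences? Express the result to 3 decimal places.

Pairwise Hamming distances:
  Taxon_X vs Taxon_S: 3
  Taxon_X vs Taxon_J: 8
  Taxon_X vs Taxon_G: 5
  Taxon_X vs Taxon_V: 2
  Taxon_S vs Taxon_J: 10
  Taxon_S vs Taxon_G: 8
  Taxon_S vs Taxon_V: 5
  Taxon_J vs Taxon_G: 5
  Taxon_J vs Taxon_V: 9
  Taxon_G vs Taxon_V: 7
The largest is 10 mismatches, between Taxon_S and Taxon_J; p = 10/21 = 0.476.

0.476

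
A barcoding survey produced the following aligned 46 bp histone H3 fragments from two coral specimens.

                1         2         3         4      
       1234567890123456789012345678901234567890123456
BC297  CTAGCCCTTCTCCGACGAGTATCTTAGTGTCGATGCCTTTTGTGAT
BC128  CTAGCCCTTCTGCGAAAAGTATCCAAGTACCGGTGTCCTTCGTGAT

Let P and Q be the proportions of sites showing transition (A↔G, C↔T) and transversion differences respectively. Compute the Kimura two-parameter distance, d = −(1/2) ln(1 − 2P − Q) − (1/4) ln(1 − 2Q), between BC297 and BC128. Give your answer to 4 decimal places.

Mismatches occur at site 12 (C→G, transversion), site 16 (C→A, transversion), site 17 (G→A, transition), site 24 (T→C, transition), site 25 (T→A, transversion), site 29 (G→A, transition), site 30 (T→C, transition), site 33 (A→G, transition), site 36 (C→T, transition), site 38 (T→C, transition), site 41 (T→C, transition).
Of the 11 differences, 8 transitions and 3 transversions over 46 sites: P = 8/46 = 0.173913, Q = 3/46 = 0.065217.
d = −0.5·ln(0.586957) − 0.25·ln(0.869566) = −0.5·(-0.532804) − 0.25·(-0.139761) = 0.3013.

0.3013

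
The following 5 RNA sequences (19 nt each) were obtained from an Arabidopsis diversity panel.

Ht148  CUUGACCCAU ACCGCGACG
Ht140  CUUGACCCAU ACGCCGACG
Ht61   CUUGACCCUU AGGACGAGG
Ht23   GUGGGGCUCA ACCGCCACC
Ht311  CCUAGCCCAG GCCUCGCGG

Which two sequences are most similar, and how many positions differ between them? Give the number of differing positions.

Pairwise Hamming distances:
  Ht148 vs Ht140: 2
  Ht148 vs Ht61: 5
  Ht148 vs Ht23: 9
  Ht148 vs Ht311: 8
  Ht140 vs Ht61: 4
  Ht140 vs Ht23: 11
  Ht140 vs Ht311: 9
  Ht61 vs Ht23: 13
  Ht61 vs Ht311: 10
  Ht23 vs Ht311: 14
The smallest is 2, between Ht148 and Ht140.

2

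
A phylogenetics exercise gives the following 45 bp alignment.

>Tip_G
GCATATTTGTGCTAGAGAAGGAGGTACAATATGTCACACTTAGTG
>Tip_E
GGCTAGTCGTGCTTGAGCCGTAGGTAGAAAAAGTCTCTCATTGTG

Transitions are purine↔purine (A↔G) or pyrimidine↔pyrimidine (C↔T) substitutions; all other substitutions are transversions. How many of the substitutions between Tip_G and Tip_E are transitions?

The sequences differ at positions 2 (C/G, transversion), 3 (A/C, transversion), 6 (T/G, transversion), 8 (T/C, transition), 14 (A/T, transversion), 18 (A/C, transversion), 19 (A/C, transversion), 21 (G/T, transversion), 27 (C/G, transversion), 30 (T/A, transversion), 32 (T/A, transversion), 36 (A/T, transversion), 38 (A/T, transversion), 40 (T/A, transversion), 42 (A/T, transversion).
Of the 15 differences, 1 transition and 14 transversions, so the answer is 1.

1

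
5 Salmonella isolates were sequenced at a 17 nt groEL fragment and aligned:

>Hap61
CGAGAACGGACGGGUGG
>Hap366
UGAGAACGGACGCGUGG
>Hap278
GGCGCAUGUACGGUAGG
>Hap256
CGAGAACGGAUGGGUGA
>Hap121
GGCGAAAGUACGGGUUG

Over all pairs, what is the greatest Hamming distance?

9

Pairwise Hamming distances:
  Hap61 vs Hap366: 2
  Hap61 vs Hap278: 7
  Hap61 vs Hap256: 2
  Hap61 vs Hap121: 5
  Hap366 vs Hap278: 8
  Hap366 vs Hap256: 4
  Hap366 vs Hap121: 6
  Hap278 vs Hap256: 9
  Hap278 vs Hap121: 5
  Hap256 vs Hap121: 7
The largest is 9, between Hap278 and Hap256.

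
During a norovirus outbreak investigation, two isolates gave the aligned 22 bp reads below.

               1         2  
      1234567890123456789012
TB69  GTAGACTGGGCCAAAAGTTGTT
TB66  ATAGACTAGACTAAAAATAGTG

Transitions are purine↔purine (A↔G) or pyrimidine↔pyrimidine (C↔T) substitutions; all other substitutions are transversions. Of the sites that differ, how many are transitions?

Mismatches occur at site 1 (G→A, transition), site 8 (G→A, transition), site 10 (G→A, transition), site 12 (C→T, transition), site 17 (G→A, transition), site 19 (T→A, transversion), site 22 (T→G, transversion).
Of the 7 differences, 5 transitions and 2 transversions, so the answer is 5.

5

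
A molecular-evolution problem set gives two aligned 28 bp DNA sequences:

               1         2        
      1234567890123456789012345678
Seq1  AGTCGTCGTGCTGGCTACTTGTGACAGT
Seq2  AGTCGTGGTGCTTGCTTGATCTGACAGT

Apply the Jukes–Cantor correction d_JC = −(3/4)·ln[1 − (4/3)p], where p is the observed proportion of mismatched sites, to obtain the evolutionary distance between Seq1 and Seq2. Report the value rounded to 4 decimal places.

Mismatches occur at site 7 (C→G), site 13 (G→T), site 17 (A→T), site 18 (C→G), site 19 (T→A), site 21 (G→C).
p = 6/28 = 0.214286.
d = −0.75 · ln(1 − (4/3)·0.214286) = −0.75 · ln(0.714285) = −0.75 · (-0.336473) = 0.2524.

0.2524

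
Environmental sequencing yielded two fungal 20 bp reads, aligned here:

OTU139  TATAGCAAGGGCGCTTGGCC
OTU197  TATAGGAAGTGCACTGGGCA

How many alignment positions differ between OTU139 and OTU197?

5

Differing sites — 6:C/G; 10:G/T; 13:G/A; 16:T/G; 20:C/A.
That gives 5 mismatches out of 20 aligned sites, so the Hamming distance is 5.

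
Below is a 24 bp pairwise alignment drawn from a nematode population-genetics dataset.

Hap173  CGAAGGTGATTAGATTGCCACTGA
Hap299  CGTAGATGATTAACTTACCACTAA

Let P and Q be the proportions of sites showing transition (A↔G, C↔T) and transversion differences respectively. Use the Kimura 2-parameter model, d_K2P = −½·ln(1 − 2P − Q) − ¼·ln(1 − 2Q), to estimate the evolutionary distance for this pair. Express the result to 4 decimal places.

The sequences differ at positions 3 (A/T, transversion), 6 (G/A, transition), 13 (G/A, transition), 14 (A/C, transversion), 17 (G/A, transition), 23 (G/A, transition).
Of the 6 differences, 4 transitions and 2 transversions over 24 sites: P = 4/24 = 0.166667, Q = 2/24 = 0.083333.
d = −0.5·ln(0.583333) − 0.25·ln(0.833334) = −0.5·(-0.538997) − 0.25·(-0.182321) = 0.3151.

0.3151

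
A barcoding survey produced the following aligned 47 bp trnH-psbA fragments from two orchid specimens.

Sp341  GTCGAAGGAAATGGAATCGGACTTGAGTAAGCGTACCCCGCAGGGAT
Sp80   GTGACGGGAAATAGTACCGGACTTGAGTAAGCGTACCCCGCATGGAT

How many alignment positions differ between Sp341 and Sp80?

8

Differing sites — 3:C/G; 4:G/A; 5:A/C; 6:A/G; 13:G/A; 15:A/T; 17:T/C; 43:G/T.
That gives 8 mismatches out of 47 aligned sites, so the Hamming distance is 8.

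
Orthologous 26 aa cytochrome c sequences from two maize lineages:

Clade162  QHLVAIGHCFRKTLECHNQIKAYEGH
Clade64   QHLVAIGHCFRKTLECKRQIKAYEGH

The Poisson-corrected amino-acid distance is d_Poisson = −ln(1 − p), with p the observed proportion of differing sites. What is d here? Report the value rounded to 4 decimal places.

Differing sites — 17:H/K; 18:N/R.
p = 2/26 = 0.076923.
d = −ln(1 − 0.076923) = −ln(0.923077) = 0.0800.

0.0800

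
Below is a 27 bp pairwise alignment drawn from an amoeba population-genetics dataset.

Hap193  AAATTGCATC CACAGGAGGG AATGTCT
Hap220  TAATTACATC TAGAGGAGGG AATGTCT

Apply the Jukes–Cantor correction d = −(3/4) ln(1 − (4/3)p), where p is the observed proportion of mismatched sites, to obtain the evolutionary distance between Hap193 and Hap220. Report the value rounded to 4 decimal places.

Mismatches occur at site 1 (A↔T), site 6 (G↔A), site 11 (C↔T), site 13 (C↔G).
p = 4/27 = 0.148148.
d = −0.75 · ln(1 − (4/3)·0.148148) = −0.75 · ln(0.802469) = −0.75 · (-0.220062) = 0.1650.

0.1650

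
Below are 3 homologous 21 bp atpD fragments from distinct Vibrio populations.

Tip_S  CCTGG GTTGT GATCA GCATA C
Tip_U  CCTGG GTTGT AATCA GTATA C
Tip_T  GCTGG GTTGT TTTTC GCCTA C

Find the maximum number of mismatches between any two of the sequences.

Pairwise Hamming distances:
  Tip_S vs Tip_U: 2
  Tip_S vs Tip_T: 6
  Tip_U vs Tip_T: 7
The largest is 7, between Tip_U and Tip_T.

7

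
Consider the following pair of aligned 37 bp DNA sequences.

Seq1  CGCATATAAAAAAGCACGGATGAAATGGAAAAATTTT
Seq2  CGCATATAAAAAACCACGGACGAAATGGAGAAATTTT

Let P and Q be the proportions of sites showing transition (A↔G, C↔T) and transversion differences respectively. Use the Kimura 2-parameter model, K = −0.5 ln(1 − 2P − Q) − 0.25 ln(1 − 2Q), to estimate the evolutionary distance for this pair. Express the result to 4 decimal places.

The sequences differ at positions 14 (G/C, transversion), 21 (T/C, transition), 30 (A/G, transition).
Of the 3 differences, 2 transitions and 1 transversion over 37 sites: P = 2/37 = 0.054054, Q = 1/37 = 0.027027.
d = −0.5·ln(0.864865) − 0.25·ln(0.945946) = −0.5·(-0.145182) − 0.25·(-0.055570) = 0.0865.

0.0865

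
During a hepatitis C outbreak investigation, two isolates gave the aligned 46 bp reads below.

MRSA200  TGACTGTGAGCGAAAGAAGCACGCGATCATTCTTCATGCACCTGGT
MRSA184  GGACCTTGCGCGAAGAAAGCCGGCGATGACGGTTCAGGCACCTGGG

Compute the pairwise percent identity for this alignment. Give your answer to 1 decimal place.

69.6%

The sequences differ at positions 1 (T/G), 5 (T/C), 6 (G/T), 9 (A/C), 15 (A/G), 16 (G/A), 21 (A/C), 22 (C/G), 28 (C/G), 30 (T/C), 31 (T/G), 32 (C/G), 37 (T/G), 46 (T/G).
32 of the 46 sites match, so the percent identity is 32/46 × 100 = 69.6%.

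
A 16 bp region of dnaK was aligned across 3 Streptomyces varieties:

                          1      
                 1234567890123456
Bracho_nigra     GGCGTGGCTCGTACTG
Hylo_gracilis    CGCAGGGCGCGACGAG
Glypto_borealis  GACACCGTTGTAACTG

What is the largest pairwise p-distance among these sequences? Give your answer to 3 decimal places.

Pairwise Hamming distances:
  Bracho_nigra vs Hylo_gracilis: 8
  Bracho_nigra vs Glypto_borealis: 8
  Hylo_gracilis vs Glypto_borealis: 11
The largest is 11 mismatches, between Hylo_gracilis and Glypto_borealis; p = 11/16 = 0.688.

0.688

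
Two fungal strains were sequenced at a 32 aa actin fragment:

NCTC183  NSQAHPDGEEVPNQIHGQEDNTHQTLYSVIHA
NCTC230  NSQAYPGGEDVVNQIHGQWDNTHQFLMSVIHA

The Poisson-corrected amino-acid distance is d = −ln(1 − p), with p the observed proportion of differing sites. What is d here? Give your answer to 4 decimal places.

Differing sites — 5:H/Y; 7:D/G; 10:E/D; 12:P/V; 19:E/W; 25:T/F; 27:Y/M.
p = 7/32 = 0.218750.
d = −ln(1 − 0.218750) = −ln(0.781250) = 0.2469.

0.2469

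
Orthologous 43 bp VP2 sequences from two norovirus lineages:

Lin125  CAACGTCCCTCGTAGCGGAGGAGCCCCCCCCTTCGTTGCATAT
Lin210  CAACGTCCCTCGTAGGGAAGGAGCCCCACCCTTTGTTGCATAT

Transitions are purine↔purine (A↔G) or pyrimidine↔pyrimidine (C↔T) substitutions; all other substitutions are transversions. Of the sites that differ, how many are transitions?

2

Mismatches occur at site 16 (C→G, transversion), site 18 (G→A, transition), site 28 (C→A, transversion), site 34 (C→T, transition).
Of the 4 differences, 2 transitions and 2 transversions, so the answer is 2.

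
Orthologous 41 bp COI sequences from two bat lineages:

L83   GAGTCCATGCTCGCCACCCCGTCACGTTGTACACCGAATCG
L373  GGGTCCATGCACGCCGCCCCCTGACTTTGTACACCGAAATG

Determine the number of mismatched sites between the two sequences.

8

The sequences differ at positions 2 (A/G), 11 (T/A), 16 (A/G), 21 (G/C), 23 (C/G), 26 (G/T), 39 (T/A), 40 (C/T).
That gives 8 mismatches out of 41 aligned sites, so the Hamming distance is 8.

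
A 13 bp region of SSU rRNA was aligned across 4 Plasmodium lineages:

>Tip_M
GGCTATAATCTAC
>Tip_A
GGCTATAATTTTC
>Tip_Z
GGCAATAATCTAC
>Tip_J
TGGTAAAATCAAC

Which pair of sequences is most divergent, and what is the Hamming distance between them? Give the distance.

Pairwise Hamming distances:
  Tip_M vs Tip_A: 2
  Tip_M vs Tip_Z: 1
  Tip_M vs Tip_J: 4
  Tip_A vs Tip_Z: 3
  Tip_A vs Tip_J: 6
  Tip_Z vs Tip_J: 5
The largest is 6, between Tip_A and Tip_J.

6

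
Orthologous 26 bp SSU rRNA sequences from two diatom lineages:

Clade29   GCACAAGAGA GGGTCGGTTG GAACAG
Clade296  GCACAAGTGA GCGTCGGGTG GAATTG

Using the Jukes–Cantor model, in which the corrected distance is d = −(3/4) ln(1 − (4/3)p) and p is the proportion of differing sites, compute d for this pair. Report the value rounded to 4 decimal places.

0.2222

The sequences differ at positions 8 (A/T), 12 (G/C), 18 (T/G), 24 (C/T), 25 (A/T).
p = 5/26 = 0.192308.
d = −0.75 · ln(1 − (4/3)·0.192308) = −0.75 · ln(0.743589) = −0.75 · (-0.296267) = 0.2222.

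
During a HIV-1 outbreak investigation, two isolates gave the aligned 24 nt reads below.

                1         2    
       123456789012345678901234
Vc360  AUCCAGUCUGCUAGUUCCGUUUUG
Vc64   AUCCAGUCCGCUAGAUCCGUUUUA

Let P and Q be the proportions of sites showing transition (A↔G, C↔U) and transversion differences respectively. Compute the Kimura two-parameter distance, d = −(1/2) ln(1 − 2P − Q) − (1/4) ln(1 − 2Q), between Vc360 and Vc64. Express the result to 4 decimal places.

Mismatches occur at site 9 (U/C, transition), site 15 (U/A, transversion), site 24 (G/A, transition).
Of the 3 differences, 2 transitions and 1 transversion over 24 sites: P = 2/24 = 0.083333, Q = 1/24 = 0.041667.
d = −0.5·ln(0.791667) − 0.25·ln(0.916666) = −0.5·(-0.233614) − 0.25·(-0.087012) = 0.1386.

0.1386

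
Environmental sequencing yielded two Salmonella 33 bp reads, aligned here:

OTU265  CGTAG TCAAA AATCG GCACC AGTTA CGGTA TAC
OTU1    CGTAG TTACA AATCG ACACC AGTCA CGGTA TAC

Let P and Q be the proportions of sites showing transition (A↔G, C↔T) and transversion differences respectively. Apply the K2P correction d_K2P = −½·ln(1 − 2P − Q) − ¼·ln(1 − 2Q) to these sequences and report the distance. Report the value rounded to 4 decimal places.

Mismatches occur at site 7 (C→T, transition), site 9 (A→C, transversion), site 16 (G→A, transition), site 24 (T→C, transition).
Of the 4 differences, 3 transitions and 1 transversion over 33 sites: P = 3/33 = 0.090909, Q = 1/33 = 0.030303.
d = −0.5·ln(0.787879) − 0.25·ln(0.939394) = −0.5·(-0.238411) − 0.25·(-0.062520) = 0.1348.

0.1348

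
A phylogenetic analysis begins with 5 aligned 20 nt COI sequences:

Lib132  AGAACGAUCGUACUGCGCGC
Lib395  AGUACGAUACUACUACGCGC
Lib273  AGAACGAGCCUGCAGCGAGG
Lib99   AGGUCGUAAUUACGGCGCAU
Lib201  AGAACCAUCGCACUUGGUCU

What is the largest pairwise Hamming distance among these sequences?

13

Pairwise Hamming distances:
  Lib132 vs Lib395: 4
  Lib132 vs Lib273: 6
  Lib132 vs Lib99: 9
  Lib132 vs Lib201: 7
  Lib395 vs Lib273: 8
  Lib395 vs Lib99: 9
  Lib395 vs Lib201: 10
  Lib273 vs Lib99: 11
  Lib273 vs Lib201: 11
  Lib99 vs Lib201: 13
The largest is 13, between Lib99 and Lib201.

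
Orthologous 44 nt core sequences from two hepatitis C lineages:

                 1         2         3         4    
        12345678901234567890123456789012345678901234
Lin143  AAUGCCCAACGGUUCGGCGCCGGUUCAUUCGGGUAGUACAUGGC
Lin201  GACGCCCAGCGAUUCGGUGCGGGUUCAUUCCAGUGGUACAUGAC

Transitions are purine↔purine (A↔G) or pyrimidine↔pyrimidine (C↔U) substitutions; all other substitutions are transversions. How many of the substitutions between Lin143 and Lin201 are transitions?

8

Differing sites — 1:A/G (Ti); 3:U/C (Ti); 9:A/G (Ti); 12:G/A (Ti); 18:C/U (Ti); 21:C/G (Tv); 31:G/C (Tv); 32:G/A (Ti); 35:A/G (Ti); 43:G/A (Ti).
Of the 10 differences, 8 transitions and 2 transversions, so the answer is 8.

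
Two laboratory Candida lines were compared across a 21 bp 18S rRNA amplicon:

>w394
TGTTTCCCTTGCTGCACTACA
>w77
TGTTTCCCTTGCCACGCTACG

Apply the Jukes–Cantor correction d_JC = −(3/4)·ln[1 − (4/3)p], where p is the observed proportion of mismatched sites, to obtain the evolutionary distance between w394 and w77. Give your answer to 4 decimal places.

0.2197

The sequences differ at positions 13 (T/C), 14 (G/A), 16 (A/G), 21 (A/G).
p = 4/21 = 0.190476.
d = −0.75 · ln(1 − (4/3)·0.190476) = −0.75 · ln(0.746032) = −0.75 · (-0.292987) = 0.2197.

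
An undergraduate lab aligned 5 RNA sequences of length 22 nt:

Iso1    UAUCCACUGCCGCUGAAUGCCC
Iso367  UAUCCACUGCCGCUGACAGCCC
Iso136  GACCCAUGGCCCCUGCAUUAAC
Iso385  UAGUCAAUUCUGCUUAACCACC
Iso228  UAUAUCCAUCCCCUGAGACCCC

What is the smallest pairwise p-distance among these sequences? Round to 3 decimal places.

Pairwise Hamming distances:
  Iso1 vs Iso367: 2
  Iso1 vs Iso136: 9
  Iso1 vs Iso385: 9
  Iso1 vs Iso228: 9
  Iso367 vs Iso136: 11
  Iso367 vs Iso385: 10
  Iso367 vs Iso228: 8
  Iso136 vs Iso385: 13
  Iso136 vs Iso228: 14
  Iso385 vs Iso228: 12
The smallest is 2 mismatches, between Iso1 and Iso367; p = 2/22 = 0.091.

0.091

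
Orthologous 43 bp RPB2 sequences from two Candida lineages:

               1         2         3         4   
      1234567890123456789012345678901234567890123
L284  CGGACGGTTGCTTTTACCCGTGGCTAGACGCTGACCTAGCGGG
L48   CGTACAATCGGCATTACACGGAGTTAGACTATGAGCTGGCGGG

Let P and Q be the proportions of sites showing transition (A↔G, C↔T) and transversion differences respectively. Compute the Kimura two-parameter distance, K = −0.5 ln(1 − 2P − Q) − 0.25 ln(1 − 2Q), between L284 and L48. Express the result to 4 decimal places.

0.4747

The sequences differ at positions 3 (G/T, transversion), 6 (G/A, transition), 7 (G/A, transition), 9 (T/C, transition), 11 (C/G, transversion), 12 (T/C, transition), 13 (T/A, transversion), 18 (C/A, transversion), 21 (T/G, transversion), 22 (G/A, transition), 24 (C/T, transition), 30 (G/T, transversion), 31 (C/A, transversion), 35 (C/G, transversion), 38 (A/G, transition).
Of the 15 differences, 7 transitions and 8 transversions over 43 sites: P = 7/43 = 0.162791, Q = 8/43 = 0.186047.
d = −0.5·ln(0.488371) − 0.25·ln(0.627906) = −0.5·(-0.716680) − 0.25·(-0.465365) = 0.4747.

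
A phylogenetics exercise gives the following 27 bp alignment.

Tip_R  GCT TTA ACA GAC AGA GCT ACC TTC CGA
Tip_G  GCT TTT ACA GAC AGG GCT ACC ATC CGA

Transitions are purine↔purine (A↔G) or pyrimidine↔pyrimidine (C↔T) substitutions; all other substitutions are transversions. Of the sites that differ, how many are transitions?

1

The sequences differ at positions 6 (A/T, transversion), 15 (A/G, transition), 22 (T/A, transversion).
Of the 3 differences, 1 transition and 2 transversions, so the answer is 1.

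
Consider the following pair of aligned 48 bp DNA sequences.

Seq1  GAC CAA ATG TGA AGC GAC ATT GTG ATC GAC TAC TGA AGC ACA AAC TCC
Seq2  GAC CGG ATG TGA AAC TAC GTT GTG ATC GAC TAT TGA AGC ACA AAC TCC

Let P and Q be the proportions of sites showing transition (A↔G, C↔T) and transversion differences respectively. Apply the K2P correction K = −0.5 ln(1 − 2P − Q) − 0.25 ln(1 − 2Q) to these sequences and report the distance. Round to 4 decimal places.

0.1408

The sequences differ at positions 5 (A/G, transition), 6 (A/G, transition), 14 (G/A, transition), 16 (G/T, transversion), 19 (A/G, transition), 33 (C/T, transition).
Of the 6 differences, 5 transitions and 1 transversion over 48 sites: P = 5/48 = 0.104167, Q = 1/48 = 0.020833.
d = −0.5·ln(0.770833) − 0.25·ln(0.958334) = −0.5·(-0.260284) − 0.25·(-0.042559) = 0.1408.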